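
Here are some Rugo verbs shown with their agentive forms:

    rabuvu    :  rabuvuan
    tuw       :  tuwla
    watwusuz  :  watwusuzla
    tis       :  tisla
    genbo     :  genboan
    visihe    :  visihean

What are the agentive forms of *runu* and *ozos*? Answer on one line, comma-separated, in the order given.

runuan, ozosla

The alternation tracks the final sound of the stem — -la when the stem ends in a consonant (*tuw*, *watwusuz*, *tis*); -an when the stem ends in a vowel (*rabuvu*, *genbo*, *visihe*).
*runu*: final sound = /u/, a vowel → -an → *runuan*.
Since the final sound of *ozos* is /s/ (a consonant), it takes -la, giving *ozosla*.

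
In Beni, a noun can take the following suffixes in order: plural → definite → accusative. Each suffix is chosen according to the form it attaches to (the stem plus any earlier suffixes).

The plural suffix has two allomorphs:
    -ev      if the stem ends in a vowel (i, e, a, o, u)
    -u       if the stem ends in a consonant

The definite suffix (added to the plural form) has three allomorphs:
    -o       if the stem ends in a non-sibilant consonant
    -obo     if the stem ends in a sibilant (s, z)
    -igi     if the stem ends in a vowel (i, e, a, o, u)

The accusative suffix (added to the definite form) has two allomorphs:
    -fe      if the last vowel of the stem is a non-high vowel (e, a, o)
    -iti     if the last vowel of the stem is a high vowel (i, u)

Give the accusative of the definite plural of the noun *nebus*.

nebusuigiiti

*nebus* — final sound /s/ (a consonant) → -u → *nebusu*.
The plural form *nebusu* — final sound /u/ (a vowel) → -igi → *nebusuigi*.
The definite form *nebusuigi* — last vowel /i/ (a high vowel) → -iti → *nebusuigiiti*.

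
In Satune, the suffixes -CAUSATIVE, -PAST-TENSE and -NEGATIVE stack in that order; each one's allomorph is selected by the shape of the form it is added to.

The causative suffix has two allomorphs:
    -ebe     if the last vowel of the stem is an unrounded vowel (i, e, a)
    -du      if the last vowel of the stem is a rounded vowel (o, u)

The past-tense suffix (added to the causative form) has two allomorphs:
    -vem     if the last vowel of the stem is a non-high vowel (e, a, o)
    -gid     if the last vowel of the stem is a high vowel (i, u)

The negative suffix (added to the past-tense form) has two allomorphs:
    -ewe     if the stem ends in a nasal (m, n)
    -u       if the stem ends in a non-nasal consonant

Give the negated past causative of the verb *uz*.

*uz* — last vowel /u/ (a rounded vowel) → -du → *uzdu*.
The causative form *uzdu*: last vowel = /u/, a high vowel → -gid → *uzdugid*.
Since the final consonant of the past-tense form *uzdugid* is /d/ (non-nasal), it takes -u, giving *uzdugidu*.

uzdugidu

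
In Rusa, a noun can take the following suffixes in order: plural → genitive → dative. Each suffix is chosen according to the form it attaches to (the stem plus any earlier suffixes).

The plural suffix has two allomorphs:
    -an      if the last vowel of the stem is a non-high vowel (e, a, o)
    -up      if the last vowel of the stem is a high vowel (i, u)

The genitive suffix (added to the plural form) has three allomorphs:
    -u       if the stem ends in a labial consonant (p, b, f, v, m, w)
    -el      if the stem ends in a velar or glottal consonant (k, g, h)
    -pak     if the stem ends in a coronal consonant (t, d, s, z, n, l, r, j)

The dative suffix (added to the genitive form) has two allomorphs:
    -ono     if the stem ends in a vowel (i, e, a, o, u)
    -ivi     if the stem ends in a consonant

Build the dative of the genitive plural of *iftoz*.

iftozanpakivi

*iftoz*: last vowel = /o/, a non-high vowel → -an → *iftozan*.
Since the final consonant of the plural form *iftozan* is /n/ (coronal), it takes -pak, giving *iftozanpak*.
The final sound of the genitive form *iftozanpak* is /k/, which is a consonant, so the dative suffix is -ivi, giving *iftozanpakivi*.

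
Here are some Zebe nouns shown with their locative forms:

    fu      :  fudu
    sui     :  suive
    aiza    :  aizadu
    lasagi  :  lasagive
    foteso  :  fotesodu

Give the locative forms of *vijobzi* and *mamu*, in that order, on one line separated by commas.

vijobzive, mamudu

Looking at the last vowel of each stem: -ve when the last vowel of the stem is a front vowel (*sui*, *lasagi*); -du when the last vowel of the stem is a back vowel (*fu*, *aiza*, *foteso*).
Since the last vowel of *vijobzi* is /i/ (a front vowel), it takes -ve, giving *vijobzive*.
Since the last vowel of *mamu* is /u/ (a back vowel), it takes -du, giving *mamudu*.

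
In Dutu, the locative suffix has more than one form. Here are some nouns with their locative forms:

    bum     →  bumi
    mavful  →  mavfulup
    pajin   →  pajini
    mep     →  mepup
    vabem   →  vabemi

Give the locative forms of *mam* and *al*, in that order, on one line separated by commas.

Looking at the final consonant of each stem: -i when the stem ends in a nasal (*bum*, *pajin*, *vabem*); -up when the stem ends in a non-nasal consonant (*mavful*, *mep*).
The final consonant of *mam* is /m/, which is a nasal, so the suffix is -i, giving *mami*.
The final consonant of *al* is /l/, which is non-nasal, so the suffix is -up, giving *alup*.

mami, alup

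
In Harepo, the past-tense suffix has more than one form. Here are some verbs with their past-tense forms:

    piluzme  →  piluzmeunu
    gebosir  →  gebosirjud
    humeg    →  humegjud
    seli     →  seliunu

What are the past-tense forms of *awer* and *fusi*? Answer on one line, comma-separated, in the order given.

The suffix is conditioned by the final sound: -jud when the stem ends in a consonant (*gebosir*, *humeg*); -unu when the stem ends in a vowel (*piluzme*, *seli*).
The final sound of *awer* is /r/, which is a consonant, so the suffix is -jud, giving *awerjud*.
*fusi* — final sound /i/ (a vowel) → -unu → *fusiunu*.

awerjud, fusiunu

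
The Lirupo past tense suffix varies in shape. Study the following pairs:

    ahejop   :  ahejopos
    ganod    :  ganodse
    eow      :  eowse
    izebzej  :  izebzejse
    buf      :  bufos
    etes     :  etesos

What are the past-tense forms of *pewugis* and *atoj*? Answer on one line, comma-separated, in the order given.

pewugisos, atojse

The alternation tracks the final consonant of the stem — -os when the stem ends in a voiceless consonant (*ahejop*, *buf*, *etes*); -se when the stem ends in a voiced consonant (*ganod*, *eow*, *izebzej*).
*pewugis*: final consonant = /s/, voiceless → -os → *pewugisos*.
The final consonant of *atoj* is /j/, which is voiced, so the suffix is -se, giving *atojse*.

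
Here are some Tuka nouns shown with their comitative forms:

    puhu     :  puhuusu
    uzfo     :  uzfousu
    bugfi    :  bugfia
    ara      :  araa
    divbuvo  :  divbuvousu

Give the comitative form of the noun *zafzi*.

The suffix is conditioned by the last vowel: -usu when the last vowel of the stem is a rounded vowel (*puhu*, *uzfo*, *divbuvo*); -a when the last vowel of the stem is an unrounded vowel (*bugfi*, *ara*).
*zafzi*: last vowel = /i/, an unrounded vowel → -a → *zafzia*.

zafzia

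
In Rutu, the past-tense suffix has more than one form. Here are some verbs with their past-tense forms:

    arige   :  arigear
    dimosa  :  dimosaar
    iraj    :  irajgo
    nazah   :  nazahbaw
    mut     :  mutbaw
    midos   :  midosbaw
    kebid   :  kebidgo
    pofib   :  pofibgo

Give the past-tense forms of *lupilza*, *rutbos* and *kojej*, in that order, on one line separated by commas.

lupilzaar, rutbosbaw, kojejgo

The alternation tracks the final sound of the stem — -baw when the stem ends in a voiceless consonant (*nazah*, *mut*, *midos*); -go when the stem ends in a voiced consonant (*iraj*, *kebid*, *pofib*); -ar when the stem ends in a vowel (*arige*, *dimosa*).
The final sound of *lupilza* is /a/, which is a vowel, so the suffix is -ar, giving *lupilzaar*.
Since the final sound of *rutbos* is /s/ (a voiceless consonant), it takes -baw, giving *rutbosbaw*.
*kojej* — final sound /j/ (a voiced consonant) → -go → *kojejgo*.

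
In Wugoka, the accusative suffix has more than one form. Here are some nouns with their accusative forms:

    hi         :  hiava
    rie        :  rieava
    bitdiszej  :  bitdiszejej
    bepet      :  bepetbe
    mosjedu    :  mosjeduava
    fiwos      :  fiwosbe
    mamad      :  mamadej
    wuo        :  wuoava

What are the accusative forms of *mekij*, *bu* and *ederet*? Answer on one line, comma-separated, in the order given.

The suffix is conditioned by the final sound: -be when the stem ends in a voiceless consonant (*bepet*, *fiwos*); -ej when the stem ends in a voiced consonant (*bitdiszej*, *mamad*); -ava when the stem ends in a vowel (*hi*, *rie*, *mosjedu*, *wuo*).
*mekij*: final sound = /j/, a voiced consonant → -ej → *mekijej*.
Since the final sound of *bu* is /u/ (a vowel), it takes -ava, giving *buava*.
*ederet* — final sound /t/ (a voiceless consonant) → -be → *ederetbe*.

mekijej, buava, ederetbe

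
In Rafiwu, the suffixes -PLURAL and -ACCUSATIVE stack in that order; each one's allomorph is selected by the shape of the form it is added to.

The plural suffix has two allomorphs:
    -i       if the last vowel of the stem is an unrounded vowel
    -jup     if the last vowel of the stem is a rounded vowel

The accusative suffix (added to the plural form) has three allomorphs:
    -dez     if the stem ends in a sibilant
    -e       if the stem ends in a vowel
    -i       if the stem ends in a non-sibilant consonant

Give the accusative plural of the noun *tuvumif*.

tuvumifie

*tuvumif* — last vowel /i/ (an unrounded vowel) → -i → *tuvumifi*.
Since the final sound of the plural form *tuvumifi* is /i/ (a vowel), it takes -e, giving *tuvumifie*.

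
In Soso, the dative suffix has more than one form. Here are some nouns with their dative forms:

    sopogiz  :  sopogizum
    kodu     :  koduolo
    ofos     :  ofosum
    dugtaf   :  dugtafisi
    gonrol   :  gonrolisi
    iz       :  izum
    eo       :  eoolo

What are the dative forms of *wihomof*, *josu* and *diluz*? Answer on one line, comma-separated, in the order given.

The suffix is conditioned by the final sound: -um when the stem ends in a sibilant (*sopogiz*, *ofos*, *iz*); -isi when the stem ends in a non-sibilant consonant (*dugtaf*, *gonrol*); -olo when the stem ends in a vowel (*kodu*, *eo*).
*wihomof*: final sound = /f/, a non-sibilant consonant → -isi → *wihomofisi*.
*josu*: final sound = /u/, a vowel → -olo → *josuolo*.
*diluz*: final sound = /z/, a sibilant → -um → *diluzum*.

wihomofisi, josuolo, diluzum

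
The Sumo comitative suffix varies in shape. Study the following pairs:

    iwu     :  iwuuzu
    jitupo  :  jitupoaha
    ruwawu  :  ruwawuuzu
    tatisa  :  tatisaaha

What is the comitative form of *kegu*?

Looking at the last vowel of each stem: -uzu when the last vowel of the stem is a high vowel (*iwu*, *ruwawu*); -aha when the last vowel of the stem is a non-high vowel (*jitupo*, *tatisa*).
Since the last vowel of *kegu* is /u/ (a high vowel), it takes -uzu, giving *keguuzu*.

keguuzu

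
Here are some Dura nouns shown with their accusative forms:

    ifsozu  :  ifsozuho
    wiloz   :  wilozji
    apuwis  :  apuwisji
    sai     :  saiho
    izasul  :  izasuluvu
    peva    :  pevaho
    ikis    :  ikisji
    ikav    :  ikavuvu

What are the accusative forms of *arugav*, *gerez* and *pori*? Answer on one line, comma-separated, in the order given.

arugavuvu, gerezji, poriho

The alternation tracks the final sound of the stem — -ji when the stem ends in a sibilant (*wiloz*, *apuwis*, *ikis*); -uvu when the stem ends in a non-sibilant consonant (*izasul*, *ikav*); -ho when the stem ends in a vowel (*ifsozu*, *sai*, *peva*).
*arugav* — final sound /v/ (a non-sibilant consonant) → -uvu → *arugavuvu*.
*gerez*: final sound = /z/, a sibilant → -ji → *gerezji*.
*pori*: final sound = /i/, a vowel → -ho → *poriho*.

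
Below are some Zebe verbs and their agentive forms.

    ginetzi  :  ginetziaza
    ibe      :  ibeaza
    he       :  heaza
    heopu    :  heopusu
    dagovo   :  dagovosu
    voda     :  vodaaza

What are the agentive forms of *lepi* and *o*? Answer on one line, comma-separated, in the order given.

The alternation tracks the last vowel of the stem — -su when the last vowel of the stem is a rounded vowel (*heopu*, *dagovo*); -aza when the last vowel of the stem is an unrounded vowel (*ginetzi*, *ibe*, *he*, *voda*).
The last vowel of *lepi* is /i/, which is an unrounded vowel, so the suffix is -aza, giving *lepiaza*.
Since the last vowel of *o* is /o/ (a rounded vowel), it takes -su, giving *osu*.

lepiaza, osu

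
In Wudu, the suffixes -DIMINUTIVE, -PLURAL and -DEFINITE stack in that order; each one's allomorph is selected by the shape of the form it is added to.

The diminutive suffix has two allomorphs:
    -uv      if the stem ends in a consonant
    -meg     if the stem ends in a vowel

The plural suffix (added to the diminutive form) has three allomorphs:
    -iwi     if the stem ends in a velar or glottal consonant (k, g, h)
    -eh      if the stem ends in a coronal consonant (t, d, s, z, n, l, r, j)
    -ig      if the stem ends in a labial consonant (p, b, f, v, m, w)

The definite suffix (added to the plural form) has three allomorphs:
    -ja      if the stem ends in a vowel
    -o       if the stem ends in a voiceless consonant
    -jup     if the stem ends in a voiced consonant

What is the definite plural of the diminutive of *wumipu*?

*wumipu* — final sound /u/ (a vowel) → -meg → *wumipumeg*.
The diminutive form *wumipumeg* — final consonant /g/ (velar/glottal) → -iwi → *wumipumegiwi*.
Since the final sound of the plural form *wumipumegiwi* is /i/ (a vowel), it takes -ja, giving *wumipumegiwija*.

wumipumegiwija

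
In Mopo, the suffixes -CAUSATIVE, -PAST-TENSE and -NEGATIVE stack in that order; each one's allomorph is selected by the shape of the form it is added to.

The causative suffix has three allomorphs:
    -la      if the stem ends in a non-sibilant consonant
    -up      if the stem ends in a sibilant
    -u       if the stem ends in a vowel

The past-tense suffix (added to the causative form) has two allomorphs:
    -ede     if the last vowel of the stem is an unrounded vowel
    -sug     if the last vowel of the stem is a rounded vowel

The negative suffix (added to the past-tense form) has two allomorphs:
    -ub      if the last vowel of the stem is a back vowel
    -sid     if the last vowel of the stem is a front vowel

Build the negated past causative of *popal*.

Since the final sound of *popal* is /l/ (a non-sibilant consonant), it takes -la, giving *popalla*.
The last vowel of the causative form *popalla* is /a/, which is an unrounded vowel, so the past-tense suffix is -ede, giving *popallaede*.
Since the last vowel of the past-tense form *popallaede* is /e/ (a front vowel), it takes -sid, giving *popallaedesid*.

popallaedesid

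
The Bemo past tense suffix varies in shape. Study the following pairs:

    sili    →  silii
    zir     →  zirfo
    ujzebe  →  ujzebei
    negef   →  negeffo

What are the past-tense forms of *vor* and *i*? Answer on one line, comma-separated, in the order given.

vorfo, ii

The suffix is conditioned by the final sound: -fo when the stem ends in a consonant (*zir*, *negef*); -i when the stem ends in a vowel (*sili*, *ujzebe*).
*vor*: final sound = /r/, a consonant → -fo → *vorfo*.
*i*: final sound = /i/, a vowel → -i → *ii*.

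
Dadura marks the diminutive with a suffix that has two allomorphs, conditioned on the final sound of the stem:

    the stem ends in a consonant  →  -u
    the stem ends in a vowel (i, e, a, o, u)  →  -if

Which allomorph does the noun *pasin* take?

-u

Since the final sound of *pasin* is /n/ (a consonant), it takes -u.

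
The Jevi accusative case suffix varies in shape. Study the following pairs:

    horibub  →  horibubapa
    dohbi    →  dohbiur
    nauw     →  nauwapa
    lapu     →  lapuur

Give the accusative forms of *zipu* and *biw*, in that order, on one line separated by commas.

zipuur, biwapa

The pattern is consonant vs. vowel: -apa when the stem ends in a consonant (*horibub*, *nauw*); -ur when the stem ends in a vowel (*dohbi*, *lapu*).
The final sound of *zipu* is /u/, which is a vowel, so the suffix is -ur, giving *zipuur*.
Since the final sound of *biw* is /w/ (a consonant), it takes -apa, giving *biwapa*.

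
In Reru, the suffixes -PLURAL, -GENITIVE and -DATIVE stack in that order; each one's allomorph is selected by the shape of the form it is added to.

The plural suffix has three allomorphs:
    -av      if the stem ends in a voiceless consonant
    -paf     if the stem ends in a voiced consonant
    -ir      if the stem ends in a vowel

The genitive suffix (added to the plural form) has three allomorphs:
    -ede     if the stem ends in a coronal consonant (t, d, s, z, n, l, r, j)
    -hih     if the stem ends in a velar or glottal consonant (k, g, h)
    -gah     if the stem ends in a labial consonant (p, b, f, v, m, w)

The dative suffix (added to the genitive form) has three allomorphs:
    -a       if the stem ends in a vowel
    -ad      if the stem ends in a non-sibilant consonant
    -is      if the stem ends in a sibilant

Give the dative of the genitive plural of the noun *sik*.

Since the final sound of *sik* is /k/ (a voiceless consonant), it takes -av, giving *sikav*.
The final consonant of the plural form *sikav* is /v/, which is labial, so the genitive suffix is -gah, giving *sikavgah*.
The genitive form *sikavgah*: final sound = /h/, a non-sibilant consonant → -ad → *sikavgahad*.

sikavgahad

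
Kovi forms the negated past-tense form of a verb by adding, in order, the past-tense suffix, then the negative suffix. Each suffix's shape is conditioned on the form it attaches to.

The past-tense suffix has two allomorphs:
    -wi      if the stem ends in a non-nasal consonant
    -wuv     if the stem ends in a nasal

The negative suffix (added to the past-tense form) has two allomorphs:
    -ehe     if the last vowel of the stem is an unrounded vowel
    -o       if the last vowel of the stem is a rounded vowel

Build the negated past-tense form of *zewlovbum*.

Since the final consonant of *zewlovbum* is /m/ (a nasal), it takes -wuv, giving *zewlovbumwuv*.
Since the last vowel of the past-tense form *zewlovbumwuv* is /u/ (a rounded vowel), it takes -o, giving *zewlovbumwuvo*.

zewlovbumwuvo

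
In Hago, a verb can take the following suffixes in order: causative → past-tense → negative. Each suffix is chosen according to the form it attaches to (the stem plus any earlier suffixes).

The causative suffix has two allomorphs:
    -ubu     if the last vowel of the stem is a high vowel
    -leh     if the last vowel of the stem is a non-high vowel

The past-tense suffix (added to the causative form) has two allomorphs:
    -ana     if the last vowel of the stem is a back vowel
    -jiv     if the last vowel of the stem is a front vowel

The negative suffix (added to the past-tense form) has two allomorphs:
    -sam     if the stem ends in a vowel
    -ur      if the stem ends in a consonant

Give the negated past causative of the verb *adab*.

adablehjivur

Since the last vowel of *adab* is /a/ (a non-high vowel), it takes -leh, giving *adableh*.
The causative form *adableh* — last vowel /e/ (a front vowel) → -jiv → *adablehjiv*.
The past-tense form *adablehjiv* — final sound /v/ (a consonant) → -ur → *adablehjivur*.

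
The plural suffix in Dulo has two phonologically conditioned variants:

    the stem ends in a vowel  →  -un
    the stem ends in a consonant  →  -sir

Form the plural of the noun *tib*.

The final sound of *tib* is /b/, which is a consonant, so the suffix is -sir, giving *tibsir*.

tibsir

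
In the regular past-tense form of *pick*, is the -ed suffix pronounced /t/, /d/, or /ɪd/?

The stem *pick* ends in a voiceless consonant other than /t/.
The -ed suffix is realized as /ɪd/ after /t, d/; as /t/ after other voiceless consonants; and as /d/ after other voiced sounds.
So -ed on *pick* is pronounced /t/.

/t/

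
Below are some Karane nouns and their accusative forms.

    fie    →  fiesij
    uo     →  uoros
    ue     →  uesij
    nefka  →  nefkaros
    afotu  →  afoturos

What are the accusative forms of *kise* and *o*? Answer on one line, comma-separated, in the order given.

The pattern is front/back vowel harmony: -sij when the last vowel of the stem is a front vowel (*fie*, *ue*); -ros when the last vowel of the stem is a back vowel (*uo*, *nefka*, *afotu*).
The last vowel of *kise* is /e/, which is a front vowel, so the suffix is -sij, giving *kisesij*.
*o*: last vowel = /o/, a back vowel → -ros → *oros*.

kisesij, oros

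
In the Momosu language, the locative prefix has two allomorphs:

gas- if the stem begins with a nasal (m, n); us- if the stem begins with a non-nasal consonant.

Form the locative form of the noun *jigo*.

*jigo* — first consonant /j/ (non-nasal) → us- → *usjigo*.

usjigo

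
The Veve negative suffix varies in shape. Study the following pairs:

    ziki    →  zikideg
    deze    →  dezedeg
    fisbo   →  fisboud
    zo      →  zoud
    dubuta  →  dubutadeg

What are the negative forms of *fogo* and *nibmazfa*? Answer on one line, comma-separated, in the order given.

fogoud, nibmazfadeg

The pattern is rounding harmony: -ud when the last vowel of the stem is a rounded vowel (*fisbo*, *zo*); -deg when the last vowel of the stem is an unrounded vowel (*ziki*, *deze*, *dubuta*).
*fogo* — last vowel /o/ (a rounded vowel) → -ud → *fogoud*.
*nibmazfa*: last vowel = /a/, an unrounded vowel → -deg → *nibmazfadeg*.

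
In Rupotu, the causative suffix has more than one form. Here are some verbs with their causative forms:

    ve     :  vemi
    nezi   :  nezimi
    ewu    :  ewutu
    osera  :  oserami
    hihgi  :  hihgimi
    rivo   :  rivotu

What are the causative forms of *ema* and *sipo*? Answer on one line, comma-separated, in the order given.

Looking at the last vowel of each stem: -tu when the last vowel of the stem is a rounded vowel (*ewu*, *rivo*); -mi when the last vowel of the stem is an unrounded vowel (*ve*, *nezi*, *osera*, *hihgi*).
*ema* — last vowel /a/ (an unrounded vowel) → -mi → *emami*.
*sipo* — last vowel /o/ (a rounded vowel) → -tu → *sipotu*.

emami, sipotu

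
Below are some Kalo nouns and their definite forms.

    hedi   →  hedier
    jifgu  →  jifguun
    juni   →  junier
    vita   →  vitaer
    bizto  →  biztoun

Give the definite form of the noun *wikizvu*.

wikizvuun

The pattern is rounding harmony: -un when the last vowel of the stem is a rounded vowel (*jifgu*, *bizto*); -er when the last vowel of the stem is an unrounded vowel (*hedi*, *juni*, *vita*).
Since the last vowel of *wikizvu* is /u/ (a rounded vowel), it takes -un, giving *wikizvuun*.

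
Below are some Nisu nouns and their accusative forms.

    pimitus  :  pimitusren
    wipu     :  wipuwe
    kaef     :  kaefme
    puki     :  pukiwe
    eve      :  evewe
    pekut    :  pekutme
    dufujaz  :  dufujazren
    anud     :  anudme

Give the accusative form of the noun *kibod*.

kibodme

The suffix is conditioned by the final sound: -ren when the stem ends in a sibilant (*pimitus*, *dufujaz*); -me when the stem ends in a non-sibilant consonant (*kaef*, *pekut*, *anud*); -we when the stem ends in a vowel (*wipu*, *puki*, *eve*).
The final sound of *kibod* is /d/, which is a non-sibilant consonant, so the suffix is -me, giving *kibodme*.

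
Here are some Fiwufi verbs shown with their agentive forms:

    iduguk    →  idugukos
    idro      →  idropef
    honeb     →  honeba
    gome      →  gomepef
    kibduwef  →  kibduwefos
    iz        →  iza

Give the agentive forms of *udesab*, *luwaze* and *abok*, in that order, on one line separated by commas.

Looking at the final sound of each stem: -os when the stem ends in a voiceless consonant (*iduguk*, *kibduwef*); -a when the stem ends in a voiced consonant (*honeb*, *iz*); -pef when the stem ends in a vowel (*idro*, *gome*).
Since the final sound of *udesab* is /b/ (a voiced consonant), it takes -a, giving *udesaba*.
*luwaze* — final sound /e/ (a vowel) → -pef → *luwazepef*.
*abok* — final sound /k/ (a voiceless consonant) → -os → *abokos*.

udesaba, luwazepef, abokos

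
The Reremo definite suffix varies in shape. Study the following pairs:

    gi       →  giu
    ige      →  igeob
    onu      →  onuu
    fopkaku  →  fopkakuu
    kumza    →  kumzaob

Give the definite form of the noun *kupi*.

The suffix is conditioned by the last vowel: -u when the last vowel of the stem is a high vowel (*gi*, *onu*, *fopkaku*); -ob when the last vowel of the stem is a non-high vowel (*ige*, *kumza*).
*kupi* — last vowel /i/ (a high vowel) → -u → *kupiu*.

kupiu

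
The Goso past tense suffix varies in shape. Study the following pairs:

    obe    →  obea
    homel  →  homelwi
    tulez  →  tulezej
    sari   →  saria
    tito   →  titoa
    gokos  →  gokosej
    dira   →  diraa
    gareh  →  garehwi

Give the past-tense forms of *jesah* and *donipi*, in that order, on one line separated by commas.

jesahwi, donipia

The pattern is sibilance of the final sound: -ej when the stem ends in a sibilant (*tulez*, *gokos*); -wi when the stem ends in a non-sibilant consonant (*homel*, *gareh*); -a when the stem ends in a vowel (*obe*, *sari*, *tito*, *dira*).
Since the final sound of *jesah* is /h/ (a non-sibilant consonant), it takes -wi, giving *jesahwi*.
Since the final sound of *donipi* is /i/ (a vowel), it takes -a, giving *donipia*.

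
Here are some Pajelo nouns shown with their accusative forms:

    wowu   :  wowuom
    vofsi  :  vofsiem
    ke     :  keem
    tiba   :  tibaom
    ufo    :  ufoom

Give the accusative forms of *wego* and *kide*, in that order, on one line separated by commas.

wegoom, kideem

The alternation tracks the last vowel of the stem — -em when the last vowel of the stem is a front vowel (*vofsi*, *ke*); -om when the last vowel of the stem is a back vowel (*wowu*, *tiba*, *ufo*).
*wego*: last vowel = /o/, a back vowel → -om → *wegoom*.
*kide* — last vowel /e/ (a front vowel) → -em → *kideem*.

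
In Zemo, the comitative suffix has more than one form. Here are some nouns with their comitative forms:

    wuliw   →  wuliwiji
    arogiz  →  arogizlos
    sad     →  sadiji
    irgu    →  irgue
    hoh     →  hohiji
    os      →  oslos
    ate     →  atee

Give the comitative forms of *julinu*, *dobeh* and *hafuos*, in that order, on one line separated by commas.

The pattern is sibilance of the final sound: -los when the stem ends in a sibilant (*arogiz*, *os*); -iji when the stem ends in a non-sibilant consonant (*wuliw*, *sad*, *hoh*); -e when the stem ends in a vowel (*irgu*, *ate*).
*julinu*: final sound = /u/, a vowel → -e → *julinue*.
*dobeh*: final sound = /h/, a non-sibilant consonant → -iji → *dobehiji*.
Since the final sound of *hafuos* is /s/ (a sibilant), it takes -los, giving *hafuoslos*.

julinue, dobehiji, hafuoslos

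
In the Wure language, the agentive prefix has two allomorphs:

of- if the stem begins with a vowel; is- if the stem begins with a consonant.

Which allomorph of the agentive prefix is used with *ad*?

of-

Since the first sound of *ad* is /a/ (a vowel), it takes of-.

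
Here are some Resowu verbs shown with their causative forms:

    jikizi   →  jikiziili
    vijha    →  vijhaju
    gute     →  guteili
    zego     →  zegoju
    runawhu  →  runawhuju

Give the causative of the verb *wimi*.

wimiili

The alternation tracks the last vowel of the stem — -ili when the last vowel of the stem is a front vowel (*jikizi*, *gute*); -ju when the last vowel of the stem is a back vowel (*vijha*, *zego*, *runawhu*).
*wimi* — last vowel /i/ (a front vowel) → -ili → *wimiili*.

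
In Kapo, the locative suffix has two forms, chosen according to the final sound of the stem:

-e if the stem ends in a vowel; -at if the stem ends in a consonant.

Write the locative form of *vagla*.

The final sound of *vagla* is /a/, which is a vowel, so the suffix is -e, giving *vaglae*.

vaglae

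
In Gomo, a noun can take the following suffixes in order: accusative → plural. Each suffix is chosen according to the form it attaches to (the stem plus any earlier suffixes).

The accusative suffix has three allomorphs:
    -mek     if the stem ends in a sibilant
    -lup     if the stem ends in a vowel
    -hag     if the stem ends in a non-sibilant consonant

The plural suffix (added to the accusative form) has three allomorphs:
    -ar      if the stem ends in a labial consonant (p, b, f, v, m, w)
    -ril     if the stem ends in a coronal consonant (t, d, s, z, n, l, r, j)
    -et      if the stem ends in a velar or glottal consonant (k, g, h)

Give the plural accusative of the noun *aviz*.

The final sound of *aviz* is /z/, which is a sibilant, so the accusative suffix is -mek, giving *avizmek*.
The accusative form *avizmek*: final consonant = /k/, velar/glottal → -et → *avizmeket*.

avizmeket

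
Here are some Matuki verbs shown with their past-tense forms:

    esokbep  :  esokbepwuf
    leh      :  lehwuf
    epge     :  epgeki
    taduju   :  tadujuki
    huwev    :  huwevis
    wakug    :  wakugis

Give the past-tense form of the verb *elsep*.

elsepwuf

Looking at the final sound of each stem: -wuf when the stem ends in a voiceless consonant (*esokbep*, *leh*); -is when the stem ends in a voiced consonant (*huwev*, *wakug*); -ki when the stem ends in a vowel (*epge*, *taduju*).
*elsep*: final sound = /p/, a voiceless consonant → -wuf → *elsepwuf*.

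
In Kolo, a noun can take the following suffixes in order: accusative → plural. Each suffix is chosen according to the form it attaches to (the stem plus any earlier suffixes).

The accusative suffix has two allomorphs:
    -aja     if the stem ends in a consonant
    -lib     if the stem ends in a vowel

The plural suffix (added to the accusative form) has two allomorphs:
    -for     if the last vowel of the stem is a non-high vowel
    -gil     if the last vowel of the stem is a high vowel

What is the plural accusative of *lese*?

*lese*: final sound = /e/, a vowel → -lib → *leselib*.
The accusative form *leselib*: last vowel = /i/, a high vowel → -gil → *leselibgil*.

leselibgil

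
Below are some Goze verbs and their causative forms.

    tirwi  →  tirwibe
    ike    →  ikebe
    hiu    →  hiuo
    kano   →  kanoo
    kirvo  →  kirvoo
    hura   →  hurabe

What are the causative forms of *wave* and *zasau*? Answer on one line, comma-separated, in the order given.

The suffix is conditioned by the last vowel: -o when the last vowel of the stem is a rounded vowel (*hiu*, *kano*, *kirvo*); -be when the last vowel of the stem is an unrounded vowel (*tirwi*, *ike*, *hura*).
*wave* — last vowel /e/ (an unrounded vowel) → -be → *wavebe*.
The last vowel of *zasau* is /u/, which is a rounded vowel, so the suffix is -o, giving *zasauo*.

wavebe, zasauo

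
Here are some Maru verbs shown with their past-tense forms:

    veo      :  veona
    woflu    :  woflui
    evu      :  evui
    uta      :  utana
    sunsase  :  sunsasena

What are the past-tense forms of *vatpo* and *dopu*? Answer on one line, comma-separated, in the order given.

vatpona, dopui

The suffix is conditioned by the last vowel: -i when the last vowel of the stem is a high vowel (*woflu*, *evu*); -na when the last vowel of the stem is a non-high vowel (*veo*, *uta*, *sunsase*).
*vatpo*: last vowel = /o/, a non-high vowel → -na → *vatpona*.
*dopu* — last vowel /u/ (a high vowel) → -i → *dopui*.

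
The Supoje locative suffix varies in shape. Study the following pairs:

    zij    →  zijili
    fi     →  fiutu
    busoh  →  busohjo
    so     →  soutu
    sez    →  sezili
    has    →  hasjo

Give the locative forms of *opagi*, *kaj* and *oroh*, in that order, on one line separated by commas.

The suffix is conditioned by the final sound: -jo when the stem ends in a voiceless consonant (*busoh*, *has*); -ili when the stem ends in a voiced consonant (*zij*, *sez*); -utu when the stem ends in a vowel (*fi*, *so*).
Since the final sound of *opagi* is /i/ (a vowel), it takes -utu, giving *opagiutu*.
*kaj*: final sound = /j/, a voiced consonant → -ili → *kajili*.
*oroh*: final sound = /h/, a voiceless consonant → -jo → *orohjo*.

opagiutu, kajili, orohjo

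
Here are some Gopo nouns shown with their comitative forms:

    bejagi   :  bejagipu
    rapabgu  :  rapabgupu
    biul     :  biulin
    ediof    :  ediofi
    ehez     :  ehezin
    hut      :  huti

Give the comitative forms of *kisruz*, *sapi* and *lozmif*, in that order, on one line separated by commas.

kisruzin, sapipu, lozmifi

The pattern is voicing of the final sound: -i when the stem ends in a voiceless consonant (*ediof*, *hut*); -in when the stem ends in a voiced consonant (*biul*, *ehez*); -pu when the stem ends in a vowel (*bejagi*, *rapabgu*).
The final sound of *kisruz* is /z/, which is a voiced consonant, so the suffix is -in, giving *kisruzin*.
Since the final sound of *sapi* is /i/ (a vowel), it takes -pu, giving *sapipu*.
*lozmif*: final sound = /f/, a voiceless consonant → -i → *lozmifi*.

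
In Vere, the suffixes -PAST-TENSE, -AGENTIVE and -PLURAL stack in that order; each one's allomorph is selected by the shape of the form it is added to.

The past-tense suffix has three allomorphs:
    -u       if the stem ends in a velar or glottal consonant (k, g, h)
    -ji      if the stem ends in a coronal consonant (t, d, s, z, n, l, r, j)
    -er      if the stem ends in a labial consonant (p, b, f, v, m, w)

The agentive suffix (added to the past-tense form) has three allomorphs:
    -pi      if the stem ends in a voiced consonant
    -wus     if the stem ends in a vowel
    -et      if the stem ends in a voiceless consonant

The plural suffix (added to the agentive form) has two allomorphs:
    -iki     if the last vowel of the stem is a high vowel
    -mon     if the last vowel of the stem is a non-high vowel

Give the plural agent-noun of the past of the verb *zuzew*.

The final consonant of *zuzew* is /w/, which is labial, so the past-tense suffix is -er, giving *zuzewer*.
The past-tense form *zuzewer* — final sound /r/ (a voiced consonant) → -pi → *zuzewerpi*.
The last vowel of the agentive form *zuzewerpi* is /i/, which is a high vowel, so the plural suffix is -iki, giving *zuzewerpiiki*.

zuzewerpiiki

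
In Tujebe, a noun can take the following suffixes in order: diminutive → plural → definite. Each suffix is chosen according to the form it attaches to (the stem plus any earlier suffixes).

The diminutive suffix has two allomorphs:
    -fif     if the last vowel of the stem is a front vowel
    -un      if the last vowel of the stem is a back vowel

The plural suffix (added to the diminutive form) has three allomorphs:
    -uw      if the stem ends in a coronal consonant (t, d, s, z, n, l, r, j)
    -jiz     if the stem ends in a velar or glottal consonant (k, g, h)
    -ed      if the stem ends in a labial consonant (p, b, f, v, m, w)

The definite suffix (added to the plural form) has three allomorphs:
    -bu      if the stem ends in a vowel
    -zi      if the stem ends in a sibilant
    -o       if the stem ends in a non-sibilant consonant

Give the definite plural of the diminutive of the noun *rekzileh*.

rekzilehfifedo

Since the last vowel of *rekzileh* is /e/ (a front vowel), it takes -fif, giving *rekzilehfif*.
The final consonant of the diminutive form *rekzilehfif* is /f/, which is labial, so the plural suffix is -ed, giving *rekzilehfifed*.
Since the final sound of the plural form *rekzilehfifed* is /d/ (a non-sibilant consonant), it takes -o, giving *rekzilehfifedo*.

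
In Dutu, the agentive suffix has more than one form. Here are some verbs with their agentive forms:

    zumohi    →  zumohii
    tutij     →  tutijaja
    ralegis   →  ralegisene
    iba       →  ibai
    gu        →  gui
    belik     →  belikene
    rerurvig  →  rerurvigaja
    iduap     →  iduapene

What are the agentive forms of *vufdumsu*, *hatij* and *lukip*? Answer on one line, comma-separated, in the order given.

vufdumsui, hatijaja, lukipene

Looking at the final sound of each stem: -ene when the stem ends in a voiceless consonant (*ralegis*, *belik*, *iduap*); -aja when the stem ends in a voiced consonant (*tutij*, *rerurvig*); -i when the stem ends in a vowel (*zumohi*, *iba*, *gu*).
Since the final sound of *vufdumsu* is /u/ (a vowel), it takes -i, giving *vufdumsui*.
*hatij* — final sound /j/ (a voiced consonant) → -aja → *hatijaja*.
*lukip* — final sound /p/ (a voiceless consonant) → -ene → *lukipene*.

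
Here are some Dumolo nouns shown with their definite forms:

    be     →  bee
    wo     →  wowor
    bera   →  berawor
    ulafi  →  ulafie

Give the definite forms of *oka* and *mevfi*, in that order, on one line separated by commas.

The suffix is conditioned by the last vowel: -e when the last vowel of the stem is a front vowel (*be*, *ulafi*); -wor when the last vowel of the stem is a back vowel (*wo*, *bera*).
Since the last vowel of *oka* is /a/ (a back vowel), it takes -wor, giving *okawor*.
The last vowel of *mevfi* is /i/, which is a front vowel, so the suffix is -e, giving *mevfie*.

okawor, mevfie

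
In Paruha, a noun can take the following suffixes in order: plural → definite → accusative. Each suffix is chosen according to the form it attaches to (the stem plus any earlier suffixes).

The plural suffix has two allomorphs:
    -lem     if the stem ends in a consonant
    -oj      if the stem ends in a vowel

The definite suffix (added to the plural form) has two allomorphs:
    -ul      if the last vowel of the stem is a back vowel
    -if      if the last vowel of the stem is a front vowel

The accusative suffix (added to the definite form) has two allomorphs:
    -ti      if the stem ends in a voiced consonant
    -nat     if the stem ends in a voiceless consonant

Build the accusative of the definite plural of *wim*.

wimlemifnat

*wim*: final sound = /m/, a consonant → -lem → *wimlem*.
The plural form *wimlem* — last vowel /e/ (a front vowel) → -if → *wimlemif*.
The final consonant of the definite form *wimlemif* is /f/, which is voiceless, so the accusative suffix is -nat, giving *wimlemifnat*.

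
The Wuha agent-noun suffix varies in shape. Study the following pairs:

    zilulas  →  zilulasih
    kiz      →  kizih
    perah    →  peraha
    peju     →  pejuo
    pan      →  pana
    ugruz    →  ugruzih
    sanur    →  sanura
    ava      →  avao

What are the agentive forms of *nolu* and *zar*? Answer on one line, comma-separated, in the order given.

noluo, zara

Looking at the final sound of each stem: -ih when the stem ends in a sibilant (*zilulas*, *kiz*, *ugruz*); -a when the stem ends in a non-sibilant consonant (*perah*, *pan*, *sanur*); -o when the stem ends in a vowel (*peju*, *ava*).
*nolu* — final sound /u/ (a vowel) → -o → *noluo*.
*zar* — final sound /r/ (a non-sibilant consonant) → -a → *zara*.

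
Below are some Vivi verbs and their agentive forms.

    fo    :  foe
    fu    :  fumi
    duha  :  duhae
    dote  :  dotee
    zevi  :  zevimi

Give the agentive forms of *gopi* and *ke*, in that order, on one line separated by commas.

gopimi, kee

The pattern is height harmony: -mi when the last vowel of the stem is a high vowel (*fu*, *zevi*); -e when the last vowel of the stem is a non-high vowel (*fo*, *duha*, *dote*).
Since the last vowel of *gopi* is /i/ (a high vowel), it takes -mi, giving *gopimi*.
*ke* — last vowel /e/ (a non-high vowel) → -e → *kee*.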